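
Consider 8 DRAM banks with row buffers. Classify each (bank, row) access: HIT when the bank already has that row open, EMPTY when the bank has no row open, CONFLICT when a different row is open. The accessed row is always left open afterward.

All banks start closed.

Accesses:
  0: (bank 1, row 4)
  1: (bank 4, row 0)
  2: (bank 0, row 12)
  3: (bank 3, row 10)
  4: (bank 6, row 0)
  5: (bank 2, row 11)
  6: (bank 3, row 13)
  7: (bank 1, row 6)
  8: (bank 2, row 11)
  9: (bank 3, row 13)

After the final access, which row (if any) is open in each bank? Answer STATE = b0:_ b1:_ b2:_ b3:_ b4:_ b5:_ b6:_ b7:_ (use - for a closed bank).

STATE = b0:12 b1:6 b2:11 b3:13 b4:0 b5:- b6:0 b7:-

step 0: bank1 None->4 [EMPTY]
step 1: bank4 None->0 [EMPTY]
step 2: bank0 None->12 [EMPTY]
step 3: bank3 None->10 [EMPTY]
step 4: bank6 None->0 [EMPTY]
step 5: bank2 None->11 [EMPTY]
step 6: bank3 10->13 [CONFLICT]
step 7: bank1 4->6 [CONFLICT]
step 8: bank2 11->11 [HIT]
step 9: bank3 13->13 [HIT]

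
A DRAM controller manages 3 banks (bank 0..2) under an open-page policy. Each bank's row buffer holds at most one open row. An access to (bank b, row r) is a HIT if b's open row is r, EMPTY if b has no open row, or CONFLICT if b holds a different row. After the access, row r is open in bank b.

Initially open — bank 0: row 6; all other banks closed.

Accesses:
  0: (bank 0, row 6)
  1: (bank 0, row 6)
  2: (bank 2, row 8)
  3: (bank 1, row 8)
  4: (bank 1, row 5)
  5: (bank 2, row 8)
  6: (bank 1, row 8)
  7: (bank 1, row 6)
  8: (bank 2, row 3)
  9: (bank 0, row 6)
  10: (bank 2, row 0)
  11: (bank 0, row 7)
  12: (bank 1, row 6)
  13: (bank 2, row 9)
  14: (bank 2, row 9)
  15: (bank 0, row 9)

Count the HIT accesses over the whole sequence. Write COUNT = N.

step 0: bank0 6->6 [HIT]
step 1: bank0 6->6 [HIT]
step 2: bank2 None->8 [EMPTY]
step 3: bank1 None->8 [EMPTY]
step 4: bank1 8->5 [CONFLICT]
step 5: bank2 8->8 [HIT]
step 6: bank1 5->8 [CONFLICT]
step 7: bank1 8->6 [CONFLICT]
step 8: bank2 8->3 [CONFLICT]
step 9: bank0 6->6 [HIT]
step 10: bank2 3->0 [CONFLICT]
step 11: bank0 6->7 [CONFLICT]
step 12: bank1 6->6 [HIT]
step 13: bank2 0->9 [CONFLICT]
step 14: bank2 9->9 [HIT]
step 15: bank0 7->9 [CONFLICT]

COUNT = 6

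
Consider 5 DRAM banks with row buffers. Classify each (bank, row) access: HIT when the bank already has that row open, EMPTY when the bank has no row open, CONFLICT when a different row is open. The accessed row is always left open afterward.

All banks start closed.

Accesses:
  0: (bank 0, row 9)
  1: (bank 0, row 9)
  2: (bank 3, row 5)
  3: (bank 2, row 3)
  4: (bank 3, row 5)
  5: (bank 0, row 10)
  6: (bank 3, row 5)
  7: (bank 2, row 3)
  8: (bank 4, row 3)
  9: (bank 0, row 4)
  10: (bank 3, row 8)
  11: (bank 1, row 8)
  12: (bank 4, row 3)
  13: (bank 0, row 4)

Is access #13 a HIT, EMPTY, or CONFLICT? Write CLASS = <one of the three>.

CLASS = HIT

#0 (0,9) E
#1 (0,9) H  (was 9)
#2 (3,5) E
#3 (2,3) E
#4 (3,5) H  (was 5)
#5 (0,10) C  (was 9)
#6 (3,5) H  (was 5)
#7 (2,3) H  (was 3)
#8 (4,3) E
#9 (0,4) C  (was 10)
#10 (3,8) C  (was 5)
#11 (1,8) E
#12 (4,3) H  (was 3)
#13 (0,4) H  (was 4)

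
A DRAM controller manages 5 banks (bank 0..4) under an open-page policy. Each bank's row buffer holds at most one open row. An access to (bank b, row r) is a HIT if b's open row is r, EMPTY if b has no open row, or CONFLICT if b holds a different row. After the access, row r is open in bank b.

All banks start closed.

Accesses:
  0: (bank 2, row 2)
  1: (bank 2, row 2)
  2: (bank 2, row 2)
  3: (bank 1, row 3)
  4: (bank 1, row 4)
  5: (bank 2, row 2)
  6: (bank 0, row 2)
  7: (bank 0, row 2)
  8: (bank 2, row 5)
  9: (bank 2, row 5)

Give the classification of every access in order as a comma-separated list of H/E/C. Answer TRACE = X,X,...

TRACE = E,H,H,E,C,H,E,H,C,H

#0 (2,2) E
#1 (2,2) H  (was 2)
#2 (2,2) H  (was 2)
#3 (1,3) E
#4 (1,4) C  (was 3)
#5 (2,2) H  (was 2)
#6 (0,2) E
#7 (0,2) H  (was 2)
#8 (2,5) C  (was 2)
#9 (2,5) H  (was 5)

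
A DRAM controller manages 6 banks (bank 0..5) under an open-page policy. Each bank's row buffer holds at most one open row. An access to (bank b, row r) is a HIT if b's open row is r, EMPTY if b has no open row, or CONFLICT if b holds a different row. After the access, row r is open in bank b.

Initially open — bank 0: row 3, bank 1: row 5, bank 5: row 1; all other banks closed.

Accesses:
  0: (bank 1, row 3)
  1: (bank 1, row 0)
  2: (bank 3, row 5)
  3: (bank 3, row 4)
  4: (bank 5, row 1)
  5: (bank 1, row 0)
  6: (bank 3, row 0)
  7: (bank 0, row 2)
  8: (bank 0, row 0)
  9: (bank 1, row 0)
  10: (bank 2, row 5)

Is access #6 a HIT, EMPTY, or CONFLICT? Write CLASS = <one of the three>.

0: bank 1 row 3 — prev 5 → CONFLICT
1: bank 1 row 0 — prev 3 → CONFLICT
2: bank 3 row 5 — prev None → EMPTY
3: bank 3 row 4 — prev 5 → CONFLICT
4: bank 5 row 1 — prev 1 → HIT
5: bank 1 row 0 — prev 0 → HIT
6: bank 3 row 0 — prev 4 → CONFLICT
7: bank 0 row 2 — prev 3 → CONFLICT
8: bank 0 row 0 — prev 2 → CONFLICT
9: bank 1 row 0 — prev 0 → HIT
10: bank 2 row 5 — prev None → EMPTY

CLASS = CONFLICT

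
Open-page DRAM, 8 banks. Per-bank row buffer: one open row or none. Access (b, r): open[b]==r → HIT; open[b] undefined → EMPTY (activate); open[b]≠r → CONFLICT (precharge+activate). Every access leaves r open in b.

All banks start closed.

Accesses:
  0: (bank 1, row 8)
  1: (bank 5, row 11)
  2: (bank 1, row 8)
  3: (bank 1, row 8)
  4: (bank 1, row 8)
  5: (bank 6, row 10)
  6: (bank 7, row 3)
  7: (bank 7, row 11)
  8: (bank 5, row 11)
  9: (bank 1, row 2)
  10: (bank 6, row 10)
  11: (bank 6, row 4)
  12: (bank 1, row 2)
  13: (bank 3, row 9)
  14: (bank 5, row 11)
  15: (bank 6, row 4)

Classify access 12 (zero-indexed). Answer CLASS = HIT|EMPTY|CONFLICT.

step 0: bank1 None->8 [EMPTY]
step 1: bank5 None->11 [EMPTY]
step 2: bank1 8->8 [HIT]
step 3: bank1 8->8 [HIT]
step 4: bank1 8->8 [HIT]
step 5: bank6 None->10 [EMPTY]
step 6: bank7 None->3 [EMPTY]
step 7: bank7 3->11 [CONFLICT]
step 8: bank5 11->11 [HIT]
step 9: bank1 8->2 [CONFLICT]
step 10: bank6 10->10 [HIT]
step 11: bank6 10->4 [CONFLICT]
step 12: bank1 2->2 [HIT]
step 13: bank3 None->9 [EMPTY]
step 14: bank5 11->11 [HIT]
step 15: bank6 4->4 [HIT]

CLASS = HIT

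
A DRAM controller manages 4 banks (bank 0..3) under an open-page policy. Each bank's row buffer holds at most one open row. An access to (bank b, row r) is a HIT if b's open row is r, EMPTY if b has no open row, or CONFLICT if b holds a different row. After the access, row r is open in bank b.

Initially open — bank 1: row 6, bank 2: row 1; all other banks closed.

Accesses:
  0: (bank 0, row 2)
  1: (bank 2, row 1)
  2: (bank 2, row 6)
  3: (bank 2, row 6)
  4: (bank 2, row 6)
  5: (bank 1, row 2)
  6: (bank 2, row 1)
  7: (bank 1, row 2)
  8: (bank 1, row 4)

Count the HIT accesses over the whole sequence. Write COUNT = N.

0: bank 0 row 2 — prev None → EMPTY
1: bank 2 row 1 — prev 1 → HIT
2: bank 2 row 6 — prev 1 → CONFLICT
3: bank 2 row 6 — prev 6 → HIT
4: bank 2 row 6 — prev 6 → HIT
5: bank 1 row 2 — prev 6 → CONFLICT
6: bank 2 row 1 — prev 6 → CONFLICT
7: bank 1 row 2 — prev 2 → HIT
8: bank 1 row 4 — prev 2 → CONFLICT

COUNT = 4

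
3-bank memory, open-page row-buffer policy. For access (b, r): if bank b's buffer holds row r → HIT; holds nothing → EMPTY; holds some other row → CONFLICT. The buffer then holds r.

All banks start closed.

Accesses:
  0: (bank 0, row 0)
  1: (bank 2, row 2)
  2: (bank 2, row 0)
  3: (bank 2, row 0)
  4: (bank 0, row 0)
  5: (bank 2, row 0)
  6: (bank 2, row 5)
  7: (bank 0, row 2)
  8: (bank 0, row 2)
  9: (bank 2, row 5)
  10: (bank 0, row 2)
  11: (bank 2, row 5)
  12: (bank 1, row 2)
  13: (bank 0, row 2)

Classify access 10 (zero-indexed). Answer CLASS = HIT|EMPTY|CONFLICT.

CLASS = HIT

0: bank 0 row 0 — prev None → EMPTY
1: bank 2 row 2 — prev None → EMPTY
2: bank 2 row 0 — prev 2 → CONFLICT
3: bank 2 row 0 — prev 0 → HIT
4: bank 0 row 0 — prev 0 → HIT
5: bank 2 row 0 — prev 0 → HIT
6: bank 2 row 5 — prev 0 → CONFLICT
7: bank 0 row 2 — prev 0 → CONFLICT
8: bank 0 row 2 — prev 2 → HIT
9: bank 2 row 5 — prev 5 → HIT
10: bank 0 row 2 — prev 2 → HIT
11: bank 2 row 5 — prev 5 → HIT
12: bank 1 row 2 — prev None → EMPTY
13: bank 0 row 2 — prev 2 → HIT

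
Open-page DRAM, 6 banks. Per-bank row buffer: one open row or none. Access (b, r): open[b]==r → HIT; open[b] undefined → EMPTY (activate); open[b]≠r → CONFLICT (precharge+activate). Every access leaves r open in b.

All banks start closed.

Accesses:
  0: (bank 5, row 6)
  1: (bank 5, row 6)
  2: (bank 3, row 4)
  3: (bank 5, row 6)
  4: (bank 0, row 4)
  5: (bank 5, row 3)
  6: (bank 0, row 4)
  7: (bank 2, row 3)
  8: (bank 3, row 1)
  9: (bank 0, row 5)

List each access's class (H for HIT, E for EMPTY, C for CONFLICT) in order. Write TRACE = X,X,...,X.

TRACE = E,H,E,H,E,C,H,E,C,C

#0 (5,6) E
#1 (5,6) H  (was 6)
#2 (3,4) E
#3 (5,6) H  (was 6)
#4 (0,4) E
#5 (5,3) C  (was 6)
#6 (0,4) H  (was 4)
#7 (2,3) E
#8 (3,1) C  (was 4)
#9 (0,5) C  (was 4)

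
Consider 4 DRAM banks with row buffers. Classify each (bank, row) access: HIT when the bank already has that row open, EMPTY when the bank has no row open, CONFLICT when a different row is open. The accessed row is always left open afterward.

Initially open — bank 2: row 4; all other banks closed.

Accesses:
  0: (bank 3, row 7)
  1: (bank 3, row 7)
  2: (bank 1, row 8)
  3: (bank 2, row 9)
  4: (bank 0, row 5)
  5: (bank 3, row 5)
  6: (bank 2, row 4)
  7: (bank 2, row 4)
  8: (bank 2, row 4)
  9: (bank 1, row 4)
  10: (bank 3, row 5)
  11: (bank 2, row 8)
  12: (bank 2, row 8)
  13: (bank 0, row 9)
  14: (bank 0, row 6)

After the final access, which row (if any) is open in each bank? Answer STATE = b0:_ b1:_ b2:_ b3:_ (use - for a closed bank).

STATE = b0:6 b1:4 b2:8 b3:5

  [0] b3 r7: no row ⇒ E
  [1] b3 r7: had r7 ⇒ H
  [2] b1 r8: no row ⇒ E
  [3] b2 r9: had r4 ⇒ C
  [4] b0 r5: no row ⇒ E
  [5] b3 r5: had r7 ⇒ C
  [6] b2 r4: had r9 ⇒ C
  [7] b2 r4: had r4 ⇒ H
  [8] b2 r4: had r4 ⇒ H
  [9] b1 r4: had r8 ⇒ C
  [10] b3 r5: had r5 ⇒ H
  [11] b2 r8: had r4 ⇒ C
  [12] b2 r8: had r8 ⇒ H
  [13] b0 r9: had r5 ⇒ C
  [14] b0 r6: had r9 ⇒ C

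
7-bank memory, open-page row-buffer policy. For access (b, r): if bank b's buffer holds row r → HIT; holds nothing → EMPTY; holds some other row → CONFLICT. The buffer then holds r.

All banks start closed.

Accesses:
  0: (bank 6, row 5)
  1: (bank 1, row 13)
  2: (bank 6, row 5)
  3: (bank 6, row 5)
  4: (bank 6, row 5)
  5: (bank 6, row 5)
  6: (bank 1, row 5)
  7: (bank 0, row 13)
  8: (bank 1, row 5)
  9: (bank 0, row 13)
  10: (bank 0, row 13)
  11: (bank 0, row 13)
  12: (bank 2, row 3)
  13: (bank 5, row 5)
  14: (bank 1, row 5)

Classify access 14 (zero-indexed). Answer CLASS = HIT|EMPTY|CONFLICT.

CLASS = HIT

0: bank 6 row 5 — prev None → EMPTY
1: bank 1 row 13 — prev None → EMPTY
2: bank 6 row 5 — prev 5 → HIT
3: bank 6 row 5 — prev 5 → HIT
4: bank 6 row 5 — prev 5 → HIT
5: bank 6 row 5 — prev 5 → HIT
6: bank 1 row 5 — prev 13 → CONFLICT
7: bank 0 row 13 — prev None → EMPTY
8: bank 1 row 5 — prev 5 → HIT
9: bank 0 row 13 — prev 13 → HIT
10: bank 0 row 13 — prev 13 → HIT
11: bank 0 row 13 — prev 13 → HIT
12: bank 2 row 3 — prev None → EMPTY
13: bank 5 row 5 — prev None → EMPTY
14: bank 1 row 5 — prev 5 → HIT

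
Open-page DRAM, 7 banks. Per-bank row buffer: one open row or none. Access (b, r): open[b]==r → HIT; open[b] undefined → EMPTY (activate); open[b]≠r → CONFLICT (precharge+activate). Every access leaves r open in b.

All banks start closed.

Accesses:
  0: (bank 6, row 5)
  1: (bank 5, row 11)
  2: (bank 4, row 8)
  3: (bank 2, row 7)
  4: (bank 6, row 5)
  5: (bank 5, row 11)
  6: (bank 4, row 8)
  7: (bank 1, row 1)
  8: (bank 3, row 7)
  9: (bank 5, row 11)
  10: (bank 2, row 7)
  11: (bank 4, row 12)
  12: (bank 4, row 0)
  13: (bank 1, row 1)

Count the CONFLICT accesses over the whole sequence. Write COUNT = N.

COUNT = 2

0: bank 6 row 5 — prev None → EMPTY
1: bank 5 row 11 — prev None → EMPTY
2: bank 4 row 8 — prev None → EMPTY
3: bank 2 row 7 — prev None → EMPTY
4: bank 6 row 5 — prev 5 → HIT
5: bank 5 row 11 — prev 11 → HIT
6: bank 4 row 8 — prev 8 → HIT
7: bank 1 row 1 — prev None → EMPTY
8: bank 3 row 7 — prev None → EMPTY
9: bank 5 row 11 — prev 11 → HIT
10: bank 2 row 7 — prev 7 → HIT
11: bank 4 row 12 — prev 8 → CONFLICT
12: bank 4 row 0 — prev 12 → CONFLICT
13: bank 1 row 1 — prev 1 → HIT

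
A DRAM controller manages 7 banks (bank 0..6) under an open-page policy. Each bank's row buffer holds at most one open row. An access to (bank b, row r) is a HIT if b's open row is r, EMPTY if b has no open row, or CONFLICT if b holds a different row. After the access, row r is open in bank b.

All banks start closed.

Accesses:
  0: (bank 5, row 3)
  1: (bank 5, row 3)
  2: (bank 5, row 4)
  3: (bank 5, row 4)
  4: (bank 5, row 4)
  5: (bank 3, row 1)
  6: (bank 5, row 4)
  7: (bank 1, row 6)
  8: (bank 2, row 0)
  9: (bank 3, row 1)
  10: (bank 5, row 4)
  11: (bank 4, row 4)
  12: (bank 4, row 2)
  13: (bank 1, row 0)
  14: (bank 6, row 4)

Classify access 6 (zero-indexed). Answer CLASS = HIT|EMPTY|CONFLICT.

0: bank 5 row 3 — prev None → EMPTY
1: bank 5 row 3 — prev 3 → HIT
2: bank 5 row 4 — prev 3 → CONFLICT
3: bank 5 row 4 — prev 4 → HIT
4: bank 5 row 4 — prev 4 → HIT
5: bank 3 row 1 — prev None → EMPTY
6: bank 5 row 4 — prev 4 → HIT
7: bank 1 row 6 — prev None → EMPTY
8: bank 2 row 0 — prev None → EMPTY
9: bank 3 row 1 — prev 1 → HIT
10: bank 5 row 4 — prev 4 → HIT
11: bank 4 row 4 — prev None → EMPTY
12: bank 4 row 2 — prev 4 → CONFLICT
13: bank 1 row 0 — prev 6 → CONFLICT
14: bank 6 row 4 — prev None → EMPTY

CLASS = HIT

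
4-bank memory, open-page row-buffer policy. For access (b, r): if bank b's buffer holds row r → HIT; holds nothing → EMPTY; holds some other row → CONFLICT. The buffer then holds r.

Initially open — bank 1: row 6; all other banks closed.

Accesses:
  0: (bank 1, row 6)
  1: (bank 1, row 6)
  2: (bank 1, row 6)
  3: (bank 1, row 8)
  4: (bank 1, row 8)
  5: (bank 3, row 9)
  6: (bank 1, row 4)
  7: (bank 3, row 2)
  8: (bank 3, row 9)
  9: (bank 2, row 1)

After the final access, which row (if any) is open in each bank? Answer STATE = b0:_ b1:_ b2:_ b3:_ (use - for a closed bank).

STATE = b0:- b1:4 b2:1 b3:9

0: bank 1 row 6 — prev 6 → HIT
1: bank 1 row 6 — prev 6 → HIT
2: bank 1 row 6 — prev 6 → HIT
3: bank 1 row 8 — prev 6 → CONFLICT
4: bank 1 row 8 — prev 8 → HIT
5: bank 3 row 9 — prev None → EMPTY
6: bank 1 row 4 — prev 8 → CONFLICT
7: bank 3 row 2 — prev 9 → CONFLICT
8: bank 3 row 9 — prev 2 → CONFLICT
9: bank 2 row 1 — prev None → EMPTY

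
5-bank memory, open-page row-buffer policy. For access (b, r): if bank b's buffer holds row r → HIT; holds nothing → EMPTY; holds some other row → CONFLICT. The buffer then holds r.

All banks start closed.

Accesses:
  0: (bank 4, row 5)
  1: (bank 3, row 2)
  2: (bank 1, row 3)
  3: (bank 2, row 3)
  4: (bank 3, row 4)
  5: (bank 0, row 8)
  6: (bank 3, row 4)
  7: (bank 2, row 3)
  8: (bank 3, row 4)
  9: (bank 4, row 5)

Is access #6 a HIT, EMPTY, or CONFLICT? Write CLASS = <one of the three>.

CLASS = HIT

step 0: bank4 None->5 [EMPTY]
step 1: bank3 None->2 [EMPTY]
step 2: bank1 None->3 [EMPTY]
step 3: bank2 None->3 [EMPTY]
step 4: bank3 2->4 [CONFLICT]
step 5: bank0 None->8 [EMPTY]
step 6: bank3 4->4 [HIT]
step 7: bank2 3->3 [HIT]
step 8: bank3 4->4 [HIT]
step 9: bank4 5->5 [HIT]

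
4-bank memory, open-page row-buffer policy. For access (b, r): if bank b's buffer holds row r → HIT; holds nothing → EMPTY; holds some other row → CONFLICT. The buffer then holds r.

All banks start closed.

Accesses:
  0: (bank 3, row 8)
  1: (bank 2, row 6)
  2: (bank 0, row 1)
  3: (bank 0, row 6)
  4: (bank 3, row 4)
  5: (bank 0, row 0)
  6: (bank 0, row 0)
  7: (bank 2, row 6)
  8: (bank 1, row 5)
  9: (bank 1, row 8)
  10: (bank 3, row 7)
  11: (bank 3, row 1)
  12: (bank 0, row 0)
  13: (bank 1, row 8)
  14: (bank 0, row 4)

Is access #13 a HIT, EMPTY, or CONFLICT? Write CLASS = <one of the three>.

CLASS = HIT

0: bank 3 row 8 — prev None → EMPTY
1: bank 2 row 6 — prev None → EMPTY
2: bank 0 row 1 — prev None → EMPTY
3: bank 0 row 6 — prev 1 → CONFLICT
4: bank 3 row 4 — prev 8 → CONFLICT
5: bank 0 row 0 — prev 6 → CONFLICT
6: bank 0 row 0 — prev 0 → HIT
7: bank 2 row 6 — prev 6 → HIT
8: bank 1 row 5 — prev None → EMPTY
9: bank 1 row 8 — prev 5 → CONFLICT
10: bank 3 row 7 — prev 4 → CONFLICT
11: bank 3 row 1 — prev 7 → CONFLICT
12: bank 0 row 0 — prev 0 → HIT
13: bank 1 row 8 — prev 8 → HIT
14: bank 0 row 4 — prev 0 → CONFLICT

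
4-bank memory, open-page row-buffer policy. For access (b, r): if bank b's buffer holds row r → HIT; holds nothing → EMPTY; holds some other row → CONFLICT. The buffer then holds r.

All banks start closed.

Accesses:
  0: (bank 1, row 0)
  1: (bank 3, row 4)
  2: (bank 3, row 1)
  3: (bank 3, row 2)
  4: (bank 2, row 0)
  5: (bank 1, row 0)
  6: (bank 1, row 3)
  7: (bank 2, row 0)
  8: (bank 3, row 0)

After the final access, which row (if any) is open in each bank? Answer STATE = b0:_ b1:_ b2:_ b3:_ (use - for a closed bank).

0: bank 1 row 0 — prev None → EMPTY
1: bank 3 row 4 — prev None → EMPTY
2: bank 3 row 1 — prev 4 → CONFLICT
3: bank 3 row 2 — prev 1 → CONFLICT
4: bank 2 row 0 — prev None → EMPTY
5: bank 1 row 0 — prev 0 → HIT
6: bank 1 row 3 — prev 0 → CONFLICT
7: bank 2 row 0 — prev 0 → HIT
8: bank 3 row 0 — prev 2 → CONFLICT

STATE = b0:- b1:3 b2:0 b3:0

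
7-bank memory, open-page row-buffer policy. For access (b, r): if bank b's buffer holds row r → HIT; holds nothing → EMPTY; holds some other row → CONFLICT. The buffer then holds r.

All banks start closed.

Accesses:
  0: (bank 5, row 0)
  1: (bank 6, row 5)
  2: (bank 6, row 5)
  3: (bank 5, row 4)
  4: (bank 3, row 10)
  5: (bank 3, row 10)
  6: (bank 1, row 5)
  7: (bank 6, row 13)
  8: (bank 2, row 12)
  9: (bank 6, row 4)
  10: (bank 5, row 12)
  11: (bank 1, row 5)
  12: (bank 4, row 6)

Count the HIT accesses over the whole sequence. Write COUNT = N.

#0 (5,0) E
#1 (6,5) E
#2 (6,5) H  (was 5)
#3 (5,4) C  (was 0)
#4 (3,10) E
#5 (3,10) H  (was 10)
#6 (1,5) E
#7 (6,13) C  (was 5)
#8 (2,12) E
#9 (6,4) C  (was 13)
#10 (5,12) C  (was 4)
#11 (1,5) H  (was 5)
#12 (4,6) E

COUNT = 3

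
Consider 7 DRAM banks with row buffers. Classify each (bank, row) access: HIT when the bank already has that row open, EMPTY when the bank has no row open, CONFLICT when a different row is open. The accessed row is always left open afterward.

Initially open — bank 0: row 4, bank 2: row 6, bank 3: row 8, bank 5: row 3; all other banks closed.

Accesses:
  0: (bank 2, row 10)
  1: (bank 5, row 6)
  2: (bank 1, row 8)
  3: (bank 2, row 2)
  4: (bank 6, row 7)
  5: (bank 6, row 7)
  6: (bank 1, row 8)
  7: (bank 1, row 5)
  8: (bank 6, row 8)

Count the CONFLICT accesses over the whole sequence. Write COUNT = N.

step 0: bank2 6->10 [CONFLICT]
step 1: bank5 3->6 [CONFLICT]
step 2: bank1 None->8 [EMPTY]
step 3: bank2 10->2 [CONFLICT]
step 4: bank6 None->7 [EMPTY]
step 5: bank6 7->7 [HIT]
step 6: bank1 8->8 [HIT]
step 7: bank1 8->5 [CONFLICT]
step 8: bank6 7->8 [CONFLICT]

COUNT = 5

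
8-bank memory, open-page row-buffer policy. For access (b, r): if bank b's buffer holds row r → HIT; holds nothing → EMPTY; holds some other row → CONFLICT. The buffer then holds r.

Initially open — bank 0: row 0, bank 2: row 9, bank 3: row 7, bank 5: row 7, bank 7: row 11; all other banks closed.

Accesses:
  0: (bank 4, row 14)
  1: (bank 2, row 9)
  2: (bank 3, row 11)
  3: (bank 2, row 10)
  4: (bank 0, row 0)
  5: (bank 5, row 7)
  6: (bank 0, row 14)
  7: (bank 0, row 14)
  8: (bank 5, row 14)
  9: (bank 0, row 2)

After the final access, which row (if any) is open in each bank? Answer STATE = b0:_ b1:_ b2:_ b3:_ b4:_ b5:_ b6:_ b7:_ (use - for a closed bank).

  [0] b4 r14: no row ⇒ E
  [1] b2 r9: had r9 ⇒ H
  [2] b3 r11: had r7 ⇒ C
  [3] b2 r10: had r9 ⇒ C
  [4] b0 r0: had r0 ⇒ H
  [5] b5 r7: had r7 ⇒ H
  [6] b0 r14: had r0 ⇒ C
  [7] b0 r14: had r14 ⇒ H
  [8] b5 r14: had r7 ⇒ C
  [9] b0 r2: had r14 ⇒ C

STATE = b0:2 b1:- b2:10 b3:11 b4:14 b5:14 b6:- b7:11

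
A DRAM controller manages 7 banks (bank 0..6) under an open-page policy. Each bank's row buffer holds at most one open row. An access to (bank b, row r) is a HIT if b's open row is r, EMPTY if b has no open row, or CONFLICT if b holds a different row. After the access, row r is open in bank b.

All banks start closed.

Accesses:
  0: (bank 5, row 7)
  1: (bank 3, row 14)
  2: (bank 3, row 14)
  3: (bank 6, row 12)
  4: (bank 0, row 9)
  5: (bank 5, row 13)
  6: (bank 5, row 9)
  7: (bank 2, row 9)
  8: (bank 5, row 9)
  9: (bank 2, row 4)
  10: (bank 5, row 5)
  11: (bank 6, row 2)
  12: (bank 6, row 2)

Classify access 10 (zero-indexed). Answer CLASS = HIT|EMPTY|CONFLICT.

  [0] b5 r7: no row ⇒ E
  [1] b3 r14: no row ⇒ E
  [2] b3 r14: had r14 ⇒ H
  [3] b6 r12: no row ⇒ E
  [4] b0 r9: no row ⇒ E
  [5] b5 r13: had r7 ⇒ C
  [6] b5 r9: had r13 ⇒ C
  [7] b2 r9: no row ⇒ E
  [8] b5 r9: had r9 ⇒ H
  [9] b2 r4: had r9 ⇒ C
  [10] b5 r5: had r9 ⇒ C
  [11] b6 r2: had r12 ⇒ C
  [12] b6 r2: had r2 ⇒ H

CLASS = CONFLICT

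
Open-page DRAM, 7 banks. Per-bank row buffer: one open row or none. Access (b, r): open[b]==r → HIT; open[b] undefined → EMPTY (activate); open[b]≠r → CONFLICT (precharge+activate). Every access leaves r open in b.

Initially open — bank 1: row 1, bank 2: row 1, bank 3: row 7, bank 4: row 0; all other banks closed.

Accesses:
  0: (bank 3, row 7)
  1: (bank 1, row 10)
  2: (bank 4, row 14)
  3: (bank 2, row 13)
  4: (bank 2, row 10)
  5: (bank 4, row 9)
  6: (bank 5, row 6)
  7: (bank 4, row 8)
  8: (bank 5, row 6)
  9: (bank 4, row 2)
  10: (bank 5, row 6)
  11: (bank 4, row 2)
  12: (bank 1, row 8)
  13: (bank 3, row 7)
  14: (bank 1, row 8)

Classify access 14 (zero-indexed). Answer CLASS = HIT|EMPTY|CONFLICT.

  [0] b3 r7: had r7 ⇒ H
  [1] b1 r10: had r1 ⇒ C
  [2] b4 r14: had r0 ⇒ C
  [3] b2 r13: had r1 ⇒ C
  [4] b2 r10: had r13 ⇒ C
  [5] b4 r9: had r14 ⇒ C
  [6] b5 r6: no row ⇒ E
  [7] b4 r8: had r9 ⇒ C
  [8] b5 r6: had r6 ⇒ H
  [9] b4 r2: had r8 ⇒ C
  [10] b5 r6: had r6 ⇒ H
  [11] b4 r2: had r2 ⇒ H
  [12] b1 r8: had r10 ⇒ C
  [13] b3 r7: had r7 ⇒ H
  [14] b1 r8: had r8 ⇒ H

CLASS = HIT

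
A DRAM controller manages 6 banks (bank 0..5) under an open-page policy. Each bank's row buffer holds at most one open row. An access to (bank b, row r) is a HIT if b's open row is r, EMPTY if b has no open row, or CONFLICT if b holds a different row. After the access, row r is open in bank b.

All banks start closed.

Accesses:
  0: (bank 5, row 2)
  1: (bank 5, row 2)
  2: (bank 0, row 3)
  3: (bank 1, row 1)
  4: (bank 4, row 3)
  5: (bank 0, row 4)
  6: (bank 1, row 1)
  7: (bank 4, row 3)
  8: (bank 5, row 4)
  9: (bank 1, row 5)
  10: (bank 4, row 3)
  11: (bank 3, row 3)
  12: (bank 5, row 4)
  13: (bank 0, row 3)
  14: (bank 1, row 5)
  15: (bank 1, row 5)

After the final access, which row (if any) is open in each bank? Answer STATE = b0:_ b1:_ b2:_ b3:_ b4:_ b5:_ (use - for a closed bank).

STATE = b0:3 b1:5 b2:- b3:3 b4:3 b5:4

#0 (5,2) E
#1 (5,2) H  (was 2)
#2 (0,3) E
#3 (1,1) E
#4 (4,3) E
#5 (0,4) C  (was 3)
#6 (1,1) H  (was 1)
#7 (4,3) H  (was 3)
#8 (5,4) C  (was 2)
#9 (1,5) C  (was 1)
#10 (4,3) H  (was 3)
#11 (3,3) E
#12 (5,4) H  (was 4)
#13 (0,3) C  (was 4)
#14 (1,5) H  (was 5)
#15 (1,5) H  (was 5)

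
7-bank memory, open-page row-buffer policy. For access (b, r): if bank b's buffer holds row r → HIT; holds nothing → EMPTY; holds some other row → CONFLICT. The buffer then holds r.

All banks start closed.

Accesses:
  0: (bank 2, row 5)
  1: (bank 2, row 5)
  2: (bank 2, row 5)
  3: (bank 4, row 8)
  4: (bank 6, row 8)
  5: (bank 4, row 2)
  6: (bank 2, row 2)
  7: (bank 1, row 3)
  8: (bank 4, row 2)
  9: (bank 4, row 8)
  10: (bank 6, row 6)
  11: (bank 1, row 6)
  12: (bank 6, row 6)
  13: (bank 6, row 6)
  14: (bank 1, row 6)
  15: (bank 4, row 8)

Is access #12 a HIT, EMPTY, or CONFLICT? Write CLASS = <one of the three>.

CLASS = HIT

#0 (2,5) E
#1 (2,5) H  (was 5)
#2 (2,5) H  (was 5)
#3 (4,8) E
#4 (6,8) E
#5 (4,2) C  (was 8)
#6 (2,2) C  (was 5)
#7 (1,3) E
#8 (4,2) H  (was 2)
#9 (4,8) C  (was 2)
#10 (6,6) C  (was 8)
#11 (1,6) C  (was 3)
#12 (6,6) H  (was 6)
#13 (6,6) H  (was 6)
#14 (1,6) H  (was 6)
#15 (4,8) H  (was 8)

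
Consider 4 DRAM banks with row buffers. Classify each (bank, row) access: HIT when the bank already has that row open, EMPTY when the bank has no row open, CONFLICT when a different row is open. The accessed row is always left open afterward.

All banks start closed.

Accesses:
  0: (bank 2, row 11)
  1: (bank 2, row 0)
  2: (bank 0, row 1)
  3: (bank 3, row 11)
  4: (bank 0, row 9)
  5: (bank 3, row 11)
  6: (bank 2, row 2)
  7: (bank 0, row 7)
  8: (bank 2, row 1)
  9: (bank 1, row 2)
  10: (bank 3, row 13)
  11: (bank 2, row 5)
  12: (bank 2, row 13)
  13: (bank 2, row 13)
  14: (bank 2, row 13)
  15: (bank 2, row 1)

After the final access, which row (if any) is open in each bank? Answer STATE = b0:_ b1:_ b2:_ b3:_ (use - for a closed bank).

STATE = b0:7 b1:2 b2:1 b3:13

0: bank 2 row 11 — prev None → EMPTY
1: bank 2 row 0 — prev 11 → CONFLICT
2: bank 0 row 1 — prev None → EMPTY
3: bank 3 row 11 — prev None → EMPTY
4: bank 0 row 9 — prev 1 → CONFLICT
5: bank 3 row 11 — prev 11 → HIT
6: bank 2 row 2 — prev 0 → CONFLICT
7: bank 0 row 7 — prev 9 → CONFLICT
8: bank 2 row 1 — prev 2 → CONFLICT
9: bank 1 row 2 — prev None → EMPTY
10: bank 3 row 13 — prev 11 → CONFLICT
11: bank 2 row 5 — prev 1 → CONFLICT
12: bank 2 row 13 — prev 5 → CONFLICT
13: bank 2 row 13 — prev 13 → HIT
14: bank 2 row 13 — prev 13 → HIT
15: bank 2 row 1 — prev 13 → CONFLICT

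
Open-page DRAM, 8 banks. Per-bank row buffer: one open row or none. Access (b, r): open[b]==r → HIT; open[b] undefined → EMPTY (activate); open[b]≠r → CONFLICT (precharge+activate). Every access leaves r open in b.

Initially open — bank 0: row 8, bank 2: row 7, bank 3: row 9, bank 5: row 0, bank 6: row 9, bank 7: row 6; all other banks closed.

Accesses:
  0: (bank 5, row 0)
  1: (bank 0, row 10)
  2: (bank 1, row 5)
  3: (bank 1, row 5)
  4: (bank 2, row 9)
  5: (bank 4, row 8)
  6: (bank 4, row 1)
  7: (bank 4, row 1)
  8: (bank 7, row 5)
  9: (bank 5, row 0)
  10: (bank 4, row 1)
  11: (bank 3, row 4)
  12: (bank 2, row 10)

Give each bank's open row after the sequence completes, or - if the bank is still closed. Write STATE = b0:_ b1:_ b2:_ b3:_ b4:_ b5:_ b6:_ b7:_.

STATE = b0:10 b1:5 b2:10 b3:4 b4:1 b5:0 b6:9 b7:5

0: bank 5 row 0 — prev 0 → HIT
1: bank 0 row 10 — prev 8 → CONFLICT
2: bank 1 row 5 — prev None → EMPTY
3: bank 1 row 5 — prev 5 → HIT
4: bank 2 row 9 — prev 7 → CONFLICT
5: bank 4 row 8 — prev None → EMPTY
6: bank 4 row 1 — prev 8 → CONFLICT
7: bank 4 row 1 — prev 1 → HIT
8: bank 7 row 5 — prev 6 → CONFLICT
9: bank 5 row 0 — prev 0 → HIT
10: bank 4 row 1 — prev 1 → HIT
11: bank 3 row 4 — prev 9 → CONFLICT
12: bank 2 row 10 — prev 9 → CONFLICT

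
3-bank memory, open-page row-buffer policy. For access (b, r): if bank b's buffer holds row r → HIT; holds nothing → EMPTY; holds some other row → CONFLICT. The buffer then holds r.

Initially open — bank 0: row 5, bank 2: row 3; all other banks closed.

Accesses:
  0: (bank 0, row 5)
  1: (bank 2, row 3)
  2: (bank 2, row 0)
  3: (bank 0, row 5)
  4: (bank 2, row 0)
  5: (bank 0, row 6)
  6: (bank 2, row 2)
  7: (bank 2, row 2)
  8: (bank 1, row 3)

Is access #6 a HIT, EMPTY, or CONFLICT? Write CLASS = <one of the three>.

CLASS = CONFLICT

#0 (0,5) H  (was 5)
#1 (2,3) H  (was 3)
#2 (2,0) C  (was 3)
#3 (0,5) H  (was 5)
#4 (2,0) H  (was 0)
#5 (0,6) C  (was 5)
#6 (2,2) C  (was 0)
#7 (2,2) H  (was 2)
#8 (1,3) E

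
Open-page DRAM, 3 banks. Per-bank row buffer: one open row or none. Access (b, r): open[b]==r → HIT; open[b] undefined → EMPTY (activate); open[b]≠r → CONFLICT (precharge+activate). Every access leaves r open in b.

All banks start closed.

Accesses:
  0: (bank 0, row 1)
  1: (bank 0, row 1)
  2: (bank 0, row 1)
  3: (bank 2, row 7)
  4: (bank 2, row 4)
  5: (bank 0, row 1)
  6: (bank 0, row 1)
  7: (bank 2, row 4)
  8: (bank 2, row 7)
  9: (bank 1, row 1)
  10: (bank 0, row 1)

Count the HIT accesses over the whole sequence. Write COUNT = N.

COUNT = 6

0: bank 0 row 1 — prev None → EMPTY
1: bank 0 row 1 — prev 1 → HIT
2: bank 0 row 1 — prev 1 → HIT
3: bank 2 row 7 — prev None → EMPTY
4: bank 2 row 4 — prev 7 → CONFLICT
5: bank 0 row 1 — prev 1 → HIT
6: bank 0 row 1 — prev 1 → HIT
7: bank 2 row 4 — prev 4 → HIT
8: bank 2 row 7 — prev 4 → CONFLICT
9: bank 1 row 1 — prev None → EMPTY
10: bank 0 row 1 — prev 1 → HIT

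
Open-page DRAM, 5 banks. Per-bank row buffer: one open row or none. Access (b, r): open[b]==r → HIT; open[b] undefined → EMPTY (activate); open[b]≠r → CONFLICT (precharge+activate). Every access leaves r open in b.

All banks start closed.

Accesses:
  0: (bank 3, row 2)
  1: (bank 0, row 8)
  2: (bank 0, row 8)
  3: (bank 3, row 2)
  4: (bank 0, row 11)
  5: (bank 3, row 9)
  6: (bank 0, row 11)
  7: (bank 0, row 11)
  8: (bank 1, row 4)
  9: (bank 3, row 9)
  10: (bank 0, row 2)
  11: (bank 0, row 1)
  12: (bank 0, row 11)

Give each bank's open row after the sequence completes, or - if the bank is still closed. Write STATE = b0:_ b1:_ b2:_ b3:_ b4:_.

STATE = b0:11 b1:4 b2:- b3:9 b4:-

0: bank 3 row 2 — prev None → EMPTY
1: bank 0 row 8 — prev None → EMPTY
2: bank 0 row 8 — prev 8 → HIT
3: bank 3 row 2 — prev 2 → HIT
4: bank 0 row 11 — prev 8 → CONFLICT
5: bank 3 row 9 — prev 2 → CONFLICT
6: bank 0 row 11 — prev 11 → HIT
7: bank 0 row 11 — prev 11 → HIT
8: bank 1 row 4 — prev None → EMPTY
9: bank 3 row 9 — prev 9 → HIT
10: bank 0 row 2 — prev 11 → CONFLICT
11: bank 0 row 1 — prev 2 → CONFLICT
12: bank 0 row 11 — prev 1 → CONFLICT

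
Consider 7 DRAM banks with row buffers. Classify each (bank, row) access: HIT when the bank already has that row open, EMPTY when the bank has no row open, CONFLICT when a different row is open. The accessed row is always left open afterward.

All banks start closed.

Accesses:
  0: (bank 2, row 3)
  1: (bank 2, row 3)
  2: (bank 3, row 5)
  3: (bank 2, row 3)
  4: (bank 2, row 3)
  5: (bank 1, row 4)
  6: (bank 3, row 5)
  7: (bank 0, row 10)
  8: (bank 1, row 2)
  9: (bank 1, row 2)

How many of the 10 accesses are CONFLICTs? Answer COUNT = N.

#0 (2,3) E
#1 (2,3) H  (was 3)
#2 (3,5) E
#3 (2,3) H  (was 3)
#4 (2,3) H  (was 3)
#5 (1,4) E
#6 (3,5) H  (was 5)
#7 (0,10) E
#8 (1,2) C  (was 4)
#9 (1,2) H  (was 2)

COUNT = 1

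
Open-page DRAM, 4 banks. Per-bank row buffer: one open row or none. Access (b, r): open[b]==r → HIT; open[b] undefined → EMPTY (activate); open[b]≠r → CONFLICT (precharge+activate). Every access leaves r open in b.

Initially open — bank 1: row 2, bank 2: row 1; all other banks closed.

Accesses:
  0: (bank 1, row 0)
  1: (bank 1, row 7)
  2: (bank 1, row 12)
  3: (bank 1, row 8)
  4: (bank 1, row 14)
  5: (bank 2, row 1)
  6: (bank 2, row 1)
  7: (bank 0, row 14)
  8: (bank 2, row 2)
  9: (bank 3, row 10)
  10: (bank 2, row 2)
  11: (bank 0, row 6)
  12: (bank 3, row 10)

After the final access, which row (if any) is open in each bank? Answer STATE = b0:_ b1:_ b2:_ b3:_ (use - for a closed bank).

STATE = b0:6 b1:14 b2:2 b3:10

#0 (1,0) C  (was 2)
#1 (1,7) C  (was 0)
#2 (1,12) C  (was 7)
#3 (1,8) C  (was 12)
#4 (1,14) C  (was 8)
#5 (2,1) H  (was 1)
#6 (2,1) H  (was 1)
#7 (0,14) E
#8 (2,2) C  (was 1)
#9 (3,10) E
#10 (2,2) H  (was 2)
#11 (0,6) C  (was 14)
#12 (3,10) H  (was 10)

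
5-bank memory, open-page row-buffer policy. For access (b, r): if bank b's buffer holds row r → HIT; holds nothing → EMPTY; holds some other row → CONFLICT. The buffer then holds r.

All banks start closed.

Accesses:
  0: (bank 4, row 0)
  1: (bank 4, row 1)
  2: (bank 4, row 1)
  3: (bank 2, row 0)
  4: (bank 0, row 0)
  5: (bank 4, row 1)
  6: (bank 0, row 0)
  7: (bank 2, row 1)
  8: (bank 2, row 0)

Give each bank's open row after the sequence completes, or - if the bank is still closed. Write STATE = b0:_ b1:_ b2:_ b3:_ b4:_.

0: bank 4 row 0 — prev None → EMPTY
1: bank 4 row 1 — prev 0 → CONFLICT
2: bank 4 row 1 — prev 1 → HIT
3: bank 2 row 0 — prev None → EMPTY
4: bank 0 row 0 — prev None → EMPTY
5: bank 4 row 1 — prev 1 → HIT
6: bank 0 row 0 — prev 0 → HIT
7: bank 2 row 1 — prev 0 → CONFLICT
8: bank 2 row 0 — prev 1 → CONFLICT

STATE = b0:0 b1:- b2:0 b3:- b4:1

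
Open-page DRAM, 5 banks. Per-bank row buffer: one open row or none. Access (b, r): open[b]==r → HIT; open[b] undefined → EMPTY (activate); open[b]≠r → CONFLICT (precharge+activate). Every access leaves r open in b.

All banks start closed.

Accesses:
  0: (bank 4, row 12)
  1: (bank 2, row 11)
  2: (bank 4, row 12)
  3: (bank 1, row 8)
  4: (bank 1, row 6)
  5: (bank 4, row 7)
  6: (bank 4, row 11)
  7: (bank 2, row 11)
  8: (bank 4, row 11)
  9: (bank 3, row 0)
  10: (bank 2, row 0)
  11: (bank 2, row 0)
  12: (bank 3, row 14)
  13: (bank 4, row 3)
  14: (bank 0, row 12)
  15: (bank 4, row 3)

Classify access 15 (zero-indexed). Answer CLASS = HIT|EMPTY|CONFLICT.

step 0: bank4 None->12 [EMPTY]
step 1: bank2 None->11 [EMPTY]
step 2: bank4 12->12 [HIT]
step 3: bank1 None->8 [EMPTY]
step 4: bank1 8->6 [CONFLICT]
step 5: bank4 12->7 [CONFLICT]
step 6: bank4 7->11 [CONFLICT]
step 7: bank2 11->11 [HIT]
step 8: bank4 11->11 [HIT]
step 9: bank3 None->0 [EMPTY]
step 10: bank2 11->0 [CONFLICT]
step 11: bank2 0->0 [HIT]
step 12: bank3 0->14 [CONFLICT]
step 13: bank4 11->3 [CONFLICT]
step 14: bank0 None->12 [EMPTY]
step 15: bank4 3->3 [HIT]

CLASS = HIT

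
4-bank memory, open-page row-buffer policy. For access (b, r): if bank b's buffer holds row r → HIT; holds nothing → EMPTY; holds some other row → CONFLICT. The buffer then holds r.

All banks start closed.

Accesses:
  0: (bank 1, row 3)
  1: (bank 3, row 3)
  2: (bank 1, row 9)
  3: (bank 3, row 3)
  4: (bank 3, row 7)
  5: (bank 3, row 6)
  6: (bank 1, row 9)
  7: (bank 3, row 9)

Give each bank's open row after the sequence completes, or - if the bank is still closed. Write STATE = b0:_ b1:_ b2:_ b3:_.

step 0: bank1 None->3 [EMPTY]
step 1: bank3 None->3 [EMPTY]
step 2: bank1 3->9 [CONFLICT]
step 3: bank3 3->3 [HIT]
step 4: bank3 3->7 [CONFLICT]
step 5: bank3 7->6 [CONFLICT]
step 6: bank1 9->9 [HIT]
step 7: bank3 6->9 [CONFLICT]

STATE = b0:- b1:9 b2:- b3:9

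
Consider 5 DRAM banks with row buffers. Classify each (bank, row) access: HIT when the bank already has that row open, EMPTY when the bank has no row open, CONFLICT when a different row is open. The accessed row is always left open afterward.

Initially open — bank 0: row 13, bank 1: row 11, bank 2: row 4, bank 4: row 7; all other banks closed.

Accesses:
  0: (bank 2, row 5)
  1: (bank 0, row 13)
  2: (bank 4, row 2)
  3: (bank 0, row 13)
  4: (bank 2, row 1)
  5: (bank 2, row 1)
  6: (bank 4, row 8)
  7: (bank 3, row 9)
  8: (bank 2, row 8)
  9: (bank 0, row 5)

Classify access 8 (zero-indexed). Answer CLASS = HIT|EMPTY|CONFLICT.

0: bank 2 row 5 — prev 4 → CONFLICT
1: bank 0 row 13 — prev 13 → HIT
2: bank 4 row 2 — prev 7 → CONFLICT
3: bank 0 row 13 — prev 13 → HIT
4: bank 2 row 1 — prev 5 → CONFLICT
5: bank 2 row 1 — prev 1 → HIT
6: bank 4 row 8 — prev 2 → CONFLICT
7: bank 3 row 9 — prev None → EMPTY
8: bank 2 row 8 — prev 1 → CONFLICT
9: bank 0 row 5 — prev 13 → CONFLICT

CLASS = CONFLICT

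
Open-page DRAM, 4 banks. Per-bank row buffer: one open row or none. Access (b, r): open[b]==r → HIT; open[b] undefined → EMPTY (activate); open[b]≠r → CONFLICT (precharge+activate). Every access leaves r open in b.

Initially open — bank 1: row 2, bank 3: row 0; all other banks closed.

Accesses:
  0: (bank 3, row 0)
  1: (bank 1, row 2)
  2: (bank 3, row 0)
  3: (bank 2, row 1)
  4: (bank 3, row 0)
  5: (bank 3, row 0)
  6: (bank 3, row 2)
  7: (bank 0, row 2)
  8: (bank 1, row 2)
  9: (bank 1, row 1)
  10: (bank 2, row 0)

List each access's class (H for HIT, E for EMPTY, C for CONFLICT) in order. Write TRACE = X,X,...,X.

0: bank 3 row 0 — prev 0 → HIT
1: bank 1 row 2 — prev 2 → HIT
2: bank 3 row 0 — prev 0 → HIT
3: bank 2 row 1 — prev None → EMPTY
4: bank 3 row 0 — prev 0 → HIT
5: bank 3 row 0 — prev 0 → HIT
6: bank 3 row 2 — prev 0 → CONFLICT
7: bank 0 row 2 — prev None → EMPTY
8: bank 1 row 2 — prev 2 → HIT
9: bank 1 row 1 — prev 2 → CONFLICT
10: bank 2 row 0 — prev 1 → CONFLICT

TRACE = H,H,H,E,H,H,C,E,H,C,C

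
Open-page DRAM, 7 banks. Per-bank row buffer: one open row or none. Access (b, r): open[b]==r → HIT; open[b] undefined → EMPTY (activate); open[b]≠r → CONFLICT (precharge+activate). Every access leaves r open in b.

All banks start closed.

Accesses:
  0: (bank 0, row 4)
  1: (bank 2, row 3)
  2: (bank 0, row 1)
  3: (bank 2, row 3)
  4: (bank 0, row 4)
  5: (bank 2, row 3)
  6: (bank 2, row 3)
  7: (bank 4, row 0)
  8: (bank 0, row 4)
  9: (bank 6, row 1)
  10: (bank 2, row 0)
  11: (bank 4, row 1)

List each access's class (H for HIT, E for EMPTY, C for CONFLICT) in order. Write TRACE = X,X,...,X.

step 0: bank0 None->4 [EMPTY]
step 1: bank2 None->3 [EMPTY]
step 2: bank0 4->1 [CONFLICT]
step 3: bank2 3->3 [HIT]
step 4: bank0 1->4 [CONFLICT]
step 5: bank2 3->3 [HIT]
step 6: bank2 3->3 [HIT]
step 7: bank4 None->0 [EMPTY]
step 8: bank0 4->4 [HIT]
step 9: bank6 None->1 [EMPTY]
step 10: bank2 3->0 [CONFLICT]
step 11: bank4 0->1 [CONFLICT]

TRACE = E,E,C,H,C,H,H,E,H,E,C,C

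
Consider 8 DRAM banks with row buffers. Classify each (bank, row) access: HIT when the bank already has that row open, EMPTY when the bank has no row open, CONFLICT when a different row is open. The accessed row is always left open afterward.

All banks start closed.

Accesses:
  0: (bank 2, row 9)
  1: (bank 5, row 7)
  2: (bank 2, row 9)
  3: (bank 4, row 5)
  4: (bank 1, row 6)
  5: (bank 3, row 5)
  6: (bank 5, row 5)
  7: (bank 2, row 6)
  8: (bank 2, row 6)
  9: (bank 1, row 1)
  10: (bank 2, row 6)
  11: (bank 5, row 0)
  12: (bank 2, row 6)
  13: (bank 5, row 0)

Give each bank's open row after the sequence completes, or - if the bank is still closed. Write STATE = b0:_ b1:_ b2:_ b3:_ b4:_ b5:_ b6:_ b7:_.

#0 (2,9) E
#1 (5,7) E
#2 (2,9) H  (was 9)
#3 (4,5) E
#4 (1,6) E
#5 (3,5) E
#6 (5,5) C  (was 7)
#7 (2,6) C  (was 9)
#8 (2,6) H  (was 6)
#9 (1,1) C  (was 6)
#10 (2,6) H  (was 6)
#11 (5,0) C  (was 5)
#12 (2,6) H  (was 6)
#13 (5,0) H  (was 0)

STATE = b0:- b1:1 b2:6 b3:5 b4:5 b5:0 b6:- b7:-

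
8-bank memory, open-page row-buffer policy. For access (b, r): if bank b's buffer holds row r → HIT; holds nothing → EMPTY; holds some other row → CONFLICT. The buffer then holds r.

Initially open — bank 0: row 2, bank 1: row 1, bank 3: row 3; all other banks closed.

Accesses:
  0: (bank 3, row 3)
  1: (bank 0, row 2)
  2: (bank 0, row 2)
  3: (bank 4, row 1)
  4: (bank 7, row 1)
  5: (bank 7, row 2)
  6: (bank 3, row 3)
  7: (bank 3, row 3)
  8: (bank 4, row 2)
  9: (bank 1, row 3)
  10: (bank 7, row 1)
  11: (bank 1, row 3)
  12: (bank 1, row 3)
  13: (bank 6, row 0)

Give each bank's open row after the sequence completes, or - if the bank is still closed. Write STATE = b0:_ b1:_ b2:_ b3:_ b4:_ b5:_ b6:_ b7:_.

#0 (3,3) H  (was 3)
#1 (0,2) H  (was 2)
#2 (0,2) H  (was 2)
#3 (4,1) E
#4 (7,1) E
#5 (7,2) C  (was 1)
#6 (3,3) H  (was 3)
#7 (3,3) H  (was 3)
#8 (4,2) C  (was 1)
#9 (1,3) C  (was 1)
#10 (7,1) C  (was 2)
#11 (1,3) H  (was 3)
#12 (1,3) H  (was 3)
#13 (6,0) E

STATE = b0:2 b1:3 b2:- b3:3 b4:2 b5:- b6:0 b7:1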